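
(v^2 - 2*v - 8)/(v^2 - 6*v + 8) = (v + 2)/(v - 2)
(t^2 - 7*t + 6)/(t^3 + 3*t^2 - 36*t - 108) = (t - 1)/(t^2 + 9*t + 18)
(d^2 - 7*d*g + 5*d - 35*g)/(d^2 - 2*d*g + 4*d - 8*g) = (d^2 - 7*d*g + 5*d - 35*g)/(d^2 - 2*d*g + 4*d - 8*g)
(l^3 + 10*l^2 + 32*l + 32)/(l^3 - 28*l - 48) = (l + 4)/(l - 6)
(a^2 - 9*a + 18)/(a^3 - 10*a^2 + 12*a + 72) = (a - 3)/(a^2 - 4*a - 12)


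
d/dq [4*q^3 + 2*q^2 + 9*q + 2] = 12*q^2 + 4*q + 9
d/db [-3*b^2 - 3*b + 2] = -6*b - 3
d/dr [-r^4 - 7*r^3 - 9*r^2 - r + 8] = -4*r^3 - 21*r^2 - 18*r - 1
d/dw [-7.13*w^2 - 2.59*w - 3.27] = -14.26*w - 2.59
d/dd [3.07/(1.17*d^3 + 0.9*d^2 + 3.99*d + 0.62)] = (-10.7757*d^2 - 5.526*d - 12.2493)/(1.17*d^3 + 0.9*d^2 + 3.99*d + 0.62)^2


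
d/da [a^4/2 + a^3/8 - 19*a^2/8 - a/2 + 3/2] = 2*a^3 + 3*a^2/8 - 19*a/4 - 1/2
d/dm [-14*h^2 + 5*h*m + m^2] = 5*h + 2*m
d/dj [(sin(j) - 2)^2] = 2*(sin(j) - 2)*cos(j)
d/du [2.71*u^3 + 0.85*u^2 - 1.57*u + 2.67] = 8.13*u^2 + 1.7*u - 1.57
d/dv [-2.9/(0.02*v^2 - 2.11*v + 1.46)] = (0.116*v - 6.119)/(0.02*v^2 - 2.11*v + 1.46)^2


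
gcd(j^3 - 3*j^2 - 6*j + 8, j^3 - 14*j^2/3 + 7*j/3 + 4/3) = j^2 - 5*j + 4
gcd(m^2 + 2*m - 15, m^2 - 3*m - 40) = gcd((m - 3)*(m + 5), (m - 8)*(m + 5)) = m + 5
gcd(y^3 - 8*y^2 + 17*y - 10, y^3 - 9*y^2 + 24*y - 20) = y^2 - 7*y + 10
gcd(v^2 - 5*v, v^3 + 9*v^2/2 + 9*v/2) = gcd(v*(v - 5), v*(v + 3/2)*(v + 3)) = v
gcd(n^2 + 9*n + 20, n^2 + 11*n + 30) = n + 5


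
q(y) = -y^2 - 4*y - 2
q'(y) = -2*y - 4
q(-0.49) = -0.28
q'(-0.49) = -3.02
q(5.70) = -57.29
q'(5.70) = -15.40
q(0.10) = -2.41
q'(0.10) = -4.20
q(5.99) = -61.84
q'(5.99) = -15.98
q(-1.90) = 1.99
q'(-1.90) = -0.20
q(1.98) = -13.84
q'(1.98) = -7.96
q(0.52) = -4.35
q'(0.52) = -5.04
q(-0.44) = -0.43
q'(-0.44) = -3.12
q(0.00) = -2.00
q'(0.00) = -4.00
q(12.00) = -194.00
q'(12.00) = -28.00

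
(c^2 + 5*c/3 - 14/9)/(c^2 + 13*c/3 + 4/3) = (9*c^2 + 15*c - 14)/(3*(3*c^2 + 13*c + 4))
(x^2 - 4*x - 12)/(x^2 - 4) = (x - 6)/(x - 2)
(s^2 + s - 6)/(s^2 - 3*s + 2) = (s + 3)/(s - 1)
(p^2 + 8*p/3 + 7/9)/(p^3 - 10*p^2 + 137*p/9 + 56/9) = (3*p + 7)/(3*p^2 - 31*p + 56)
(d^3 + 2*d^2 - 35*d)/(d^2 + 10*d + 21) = d*(d - 5)/(d + 3)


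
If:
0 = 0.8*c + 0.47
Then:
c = -0.59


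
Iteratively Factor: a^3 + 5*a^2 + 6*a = (a + 2)*(a^2 + 3*a) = (a + 2)*(a + 3)*(a)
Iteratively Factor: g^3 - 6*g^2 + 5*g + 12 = (g - 3)*(g^2 - 3*g - 4) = (g - 4)*(g - 3)*(g + 1)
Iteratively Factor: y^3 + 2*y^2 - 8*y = (y)*(y^2 + 2*y - 8) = y*(y + 4)*(y - 2)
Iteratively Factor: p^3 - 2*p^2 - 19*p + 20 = (p + 4)*(p^2 - 6*p + 5) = (p - 5)*(p + 4)*(p - 1)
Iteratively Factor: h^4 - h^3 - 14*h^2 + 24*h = (h + 4)*(h^3 - 5*h^2 + 6*h) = h*(h + 4)*(h^2 - 5*h + 6) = h*(h - 3)*(h + 4)*(h - 2)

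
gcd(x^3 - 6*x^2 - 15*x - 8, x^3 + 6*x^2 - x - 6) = x + 1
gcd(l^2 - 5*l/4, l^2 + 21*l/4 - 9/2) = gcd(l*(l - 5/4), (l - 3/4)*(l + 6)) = 1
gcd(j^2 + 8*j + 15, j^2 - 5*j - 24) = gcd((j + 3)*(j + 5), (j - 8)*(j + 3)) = j + 3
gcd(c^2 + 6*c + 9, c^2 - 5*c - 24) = c + 3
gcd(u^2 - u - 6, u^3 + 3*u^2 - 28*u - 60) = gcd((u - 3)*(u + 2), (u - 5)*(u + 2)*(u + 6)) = u + 2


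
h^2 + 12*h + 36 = (h + 6)^2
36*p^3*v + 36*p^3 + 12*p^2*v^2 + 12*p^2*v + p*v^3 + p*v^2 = (6*p + v)^2*(p*v + p)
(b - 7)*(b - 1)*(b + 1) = b^3 - 7*b^2 - b + 7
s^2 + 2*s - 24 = (s - 4)*(s + 6)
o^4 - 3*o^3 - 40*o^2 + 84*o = o*(o - 7)*(o - 2)*(o + 6)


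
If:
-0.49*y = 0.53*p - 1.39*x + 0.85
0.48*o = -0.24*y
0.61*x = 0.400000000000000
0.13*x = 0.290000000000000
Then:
No Solution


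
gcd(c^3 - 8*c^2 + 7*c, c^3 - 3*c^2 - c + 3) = c - 1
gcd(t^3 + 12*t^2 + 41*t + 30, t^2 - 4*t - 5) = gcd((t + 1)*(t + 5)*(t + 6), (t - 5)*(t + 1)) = t + 1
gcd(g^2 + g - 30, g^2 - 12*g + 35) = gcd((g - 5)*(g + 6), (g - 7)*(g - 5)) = g - 5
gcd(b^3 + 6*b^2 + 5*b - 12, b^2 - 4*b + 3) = b - 1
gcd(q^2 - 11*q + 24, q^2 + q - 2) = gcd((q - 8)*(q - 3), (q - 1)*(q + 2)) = 1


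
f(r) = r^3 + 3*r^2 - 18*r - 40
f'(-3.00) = -9.00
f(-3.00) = 14.00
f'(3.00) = 27.00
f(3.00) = -40.00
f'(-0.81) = -20.89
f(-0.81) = -23.98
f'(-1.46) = -20.37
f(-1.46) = -10.44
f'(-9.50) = 195.75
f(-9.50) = -455.62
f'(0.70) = -12.33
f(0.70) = -50.79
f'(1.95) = 5.11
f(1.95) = -56.28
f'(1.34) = -4.57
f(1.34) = -56.33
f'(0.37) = -15.37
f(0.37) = -46.20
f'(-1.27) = -20.78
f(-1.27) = -14.35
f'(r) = 3*r^2 + 6*r - 18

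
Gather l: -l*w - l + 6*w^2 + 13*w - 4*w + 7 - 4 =l*(-w - 1) + 6*w^2 + 9*w + 3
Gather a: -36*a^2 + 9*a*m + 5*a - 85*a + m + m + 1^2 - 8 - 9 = -36*a^2 + a*(9*m - 80) + 2*m - 16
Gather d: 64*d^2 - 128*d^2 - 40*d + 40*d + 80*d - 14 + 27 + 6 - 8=-64*d^2 + 80*d + 11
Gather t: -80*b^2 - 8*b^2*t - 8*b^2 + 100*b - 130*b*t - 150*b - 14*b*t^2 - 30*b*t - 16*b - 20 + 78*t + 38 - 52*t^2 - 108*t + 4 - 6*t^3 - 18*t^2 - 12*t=-88*b^2 - 66*b - 6*t^3 + t^2*(-14*b - 70) + t*(-8*b^2 - 160*b - 42) + 22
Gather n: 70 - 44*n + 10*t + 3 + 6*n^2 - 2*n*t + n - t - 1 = 6*n^2 + n*(-2*t - 43) + 9*t + 72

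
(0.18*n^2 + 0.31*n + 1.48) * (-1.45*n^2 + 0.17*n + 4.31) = -0.261*n^4 - 0.4189*n^3 - 1.3175*n^2 + 1.5877*n + 6.3788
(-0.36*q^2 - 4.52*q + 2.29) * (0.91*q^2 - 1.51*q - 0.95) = -0.3276*q^4 - 3.5696*q^3 + 9.2511*q^2 + 0.8361*q - 2.1755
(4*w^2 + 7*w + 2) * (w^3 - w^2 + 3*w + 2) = 4*w^5 + 3*w^4 + 7*w^3 + 27*w^2 + 20*w + 4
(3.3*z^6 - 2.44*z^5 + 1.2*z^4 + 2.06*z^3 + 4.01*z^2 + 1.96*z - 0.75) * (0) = 0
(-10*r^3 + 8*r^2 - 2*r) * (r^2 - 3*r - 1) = -10*r^5 + 38*r^4 - 16*r^3 - 2*r^2 + 2*r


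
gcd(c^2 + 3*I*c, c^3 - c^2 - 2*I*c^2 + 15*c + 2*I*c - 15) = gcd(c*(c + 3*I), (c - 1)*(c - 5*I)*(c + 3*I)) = c + 3*I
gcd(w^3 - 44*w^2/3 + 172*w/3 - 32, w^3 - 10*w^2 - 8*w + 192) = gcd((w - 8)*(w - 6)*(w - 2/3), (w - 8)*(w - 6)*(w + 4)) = w^2 - 14*w + 48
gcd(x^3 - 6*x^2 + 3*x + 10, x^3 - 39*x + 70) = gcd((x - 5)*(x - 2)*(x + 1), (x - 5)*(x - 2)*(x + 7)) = x^2 - 7*x + 10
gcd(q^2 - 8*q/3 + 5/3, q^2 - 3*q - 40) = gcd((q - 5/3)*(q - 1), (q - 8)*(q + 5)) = 1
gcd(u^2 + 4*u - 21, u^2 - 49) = u + 7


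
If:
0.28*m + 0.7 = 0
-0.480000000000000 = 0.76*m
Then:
No Solution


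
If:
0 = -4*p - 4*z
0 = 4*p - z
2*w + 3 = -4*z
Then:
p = 0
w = -3/2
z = 0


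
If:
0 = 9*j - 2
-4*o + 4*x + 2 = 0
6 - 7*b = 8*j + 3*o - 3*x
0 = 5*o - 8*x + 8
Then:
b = 7/18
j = 2/9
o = 4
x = 7/2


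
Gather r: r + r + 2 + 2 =2*r + 4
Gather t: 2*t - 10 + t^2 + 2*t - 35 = t^2 + 4*t - 45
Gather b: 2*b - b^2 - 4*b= -b^2 - 2*b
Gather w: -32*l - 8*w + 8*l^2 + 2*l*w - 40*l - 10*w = 8*l^2 - 72*l + w*(2*l - 18)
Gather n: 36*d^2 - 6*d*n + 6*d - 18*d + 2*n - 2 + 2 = 36*d^2 - 12*d + n*(2 - 6*d)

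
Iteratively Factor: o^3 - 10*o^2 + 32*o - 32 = (o - 2)*(o^2 - 8*o + 16) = (o - 4)*(o - 2)*(o - 4)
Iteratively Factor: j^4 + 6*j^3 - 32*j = (j - 2)*(j^3 + 8*j^2 + 16*j) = (j - 2)*(j + 4)*(j^2 + 4*j) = j*(j - 2)*(j + 4)*(j + 4)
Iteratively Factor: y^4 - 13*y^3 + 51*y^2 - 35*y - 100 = (y - 5)*(y^3 - 8*y^2 + 11*y + 20) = (y - 5)*(y + 1)*(y^2 - 9*y + 20) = (y - 5)*(y - 4)*(y + 1)*(y - 5)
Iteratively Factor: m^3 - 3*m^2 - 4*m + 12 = (m - 3)*(m^2 - 4) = (m - 3)*(m + 2)*(m - 2)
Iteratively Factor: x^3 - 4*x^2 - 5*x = (x)*(x^2 - 4*x - 5) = x*(x + 1)*(x - 5)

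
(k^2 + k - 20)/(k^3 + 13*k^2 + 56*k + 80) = (k - 4)/(k^2 + 8*k + 16)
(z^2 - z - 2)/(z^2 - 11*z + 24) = (z^2 - z - 2)/(z^2 - 11*z + 24)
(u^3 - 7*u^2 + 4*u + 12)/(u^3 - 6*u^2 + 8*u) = (u^2 - 5*u - 6)/(u*(u - 4))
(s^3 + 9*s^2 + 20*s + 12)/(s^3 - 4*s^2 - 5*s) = (s^2 + 8*s + 12)/(s*(s - 5))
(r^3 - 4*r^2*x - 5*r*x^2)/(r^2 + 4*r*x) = (r^2 - 4*r*x - 5*x^2)/(r + 4*x)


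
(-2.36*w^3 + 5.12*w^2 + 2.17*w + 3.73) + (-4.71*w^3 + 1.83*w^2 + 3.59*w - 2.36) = -7.07*w^3 + 6.95*w^2 + 5.76*w + 1.37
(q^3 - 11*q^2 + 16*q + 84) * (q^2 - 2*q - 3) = q^5 - 13*q^4 + 35*q^3 + 85*q^2 - 216*q - 252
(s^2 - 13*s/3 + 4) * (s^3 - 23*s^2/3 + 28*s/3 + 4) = s^5 - 12*s^4 + 419*s^3/9 - 604*s^2/9 + 20*s + 16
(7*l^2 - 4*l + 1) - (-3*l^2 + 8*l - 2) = 10*l^2 - 12*l + 3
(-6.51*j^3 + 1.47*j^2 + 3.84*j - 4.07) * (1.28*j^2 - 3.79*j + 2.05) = -8.3328*j^5 + 26.5545*j^4 - 14.0016*j^3 - 16.7497*j^2 + 23.2973*j - 8.3435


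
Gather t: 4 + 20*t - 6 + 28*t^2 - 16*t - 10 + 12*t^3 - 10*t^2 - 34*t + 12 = 12*t^3 + 18*t^2 - 30*t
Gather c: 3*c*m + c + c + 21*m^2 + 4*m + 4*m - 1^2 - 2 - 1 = c*(3*m + 2) + 21*m^2 + 8*m - 4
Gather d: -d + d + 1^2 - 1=0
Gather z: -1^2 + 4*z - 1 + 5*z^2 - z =5*z^2 + 3*z - 2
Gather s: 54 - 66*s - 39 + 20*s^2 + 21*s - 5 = 20*s^2 - 45*s + 10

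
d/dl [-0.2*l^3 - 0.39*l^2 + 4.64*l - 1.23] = -0.6*l^2 - 0.78*l + 4.64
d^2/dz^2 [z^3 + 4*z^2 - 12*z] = 6*z + 8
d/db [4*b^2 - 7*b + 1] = 8*b - 7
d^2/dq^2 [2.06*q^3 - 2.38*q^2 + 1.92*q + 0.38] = 12.36*q - 4.76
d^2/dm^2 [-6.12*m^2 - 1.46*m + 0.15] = -12.2400000000000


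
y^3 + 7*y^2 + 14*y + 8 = (y + 1)*(y + 2)*(y + 4)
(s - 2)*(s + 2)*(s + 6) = s^3 + 6*s^2 - 4*s - 24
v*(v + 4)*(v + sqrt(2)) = v^3 + sqrt(2)*v^2 + 4*v^2 + 4*sqrt(2)*v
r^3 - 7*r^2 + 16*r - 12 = (r - 3)*(r - 2)^2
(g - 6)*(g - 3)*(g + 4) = g^3 - 5*g^2 - 18*g + 72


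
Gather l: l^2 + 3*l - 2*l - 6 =l^2 + l - 6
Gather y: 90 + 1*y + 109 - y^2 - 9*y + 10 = -y^2 - 8*y + 209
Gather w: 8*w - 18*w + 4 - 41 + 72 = 35 - 10*w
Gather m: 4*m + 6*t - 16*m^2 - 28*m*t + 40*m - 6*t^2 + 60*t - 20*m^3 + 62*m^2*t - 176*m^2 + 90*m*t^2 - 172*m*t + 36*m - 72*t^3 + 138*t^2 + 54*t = -20*m^3 + m^2*(62*t - 192) + m*(90*t^2 - 200*t + 80) - 72*t^3 + 132*t^2 + 120*t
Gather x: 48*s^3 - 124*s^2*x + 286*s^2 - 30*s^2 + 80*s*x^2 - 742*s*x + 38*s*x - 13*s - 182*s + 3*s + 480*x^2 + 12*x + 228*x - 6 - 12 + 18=48*s^3 + 256*s^2 - 192*s + x^2*(80*s + 480) + x*(-124*s^2 - 704*s + 240)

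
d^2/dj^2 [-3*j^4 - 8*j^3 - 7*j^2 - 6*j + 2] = -36*j^2 - 48*j - 14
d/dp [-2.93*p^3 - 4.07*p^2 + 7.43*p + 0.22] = -8.79*p^2 - 8.14*p + 7.43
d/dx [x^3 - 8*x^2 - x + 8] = 3*x^2 - 16*x - 1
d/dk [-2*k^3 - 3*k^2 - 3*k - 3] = -6*k^2 - 6*k - 3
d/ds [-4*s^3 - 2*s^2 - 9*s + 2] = -12*s^2 - 4*s - 9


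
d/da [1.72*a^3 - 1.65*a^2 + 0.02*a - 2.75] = 5.16*a^2 - 3.3*a + 0.02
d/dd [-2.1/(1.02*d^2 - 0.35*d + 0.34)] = (4.284*d - 0.735)/(1.02*d^2 - 0.35*d + 0.34)^2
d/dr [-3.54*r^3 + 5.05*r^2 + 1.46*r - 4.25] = -10.62*r^2 + 10.1*r + 1.46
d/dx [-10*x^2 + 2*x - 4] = 2 - 20*x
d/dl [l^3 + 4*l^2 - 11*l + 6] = 3*l^2 + 8*l - 11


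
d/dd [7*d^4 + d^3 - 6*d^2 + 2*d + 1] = 28*d^3 + 3*d^2 - 12*d + 2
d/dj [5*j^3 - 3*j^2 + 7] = 3*j*(5*j - 2)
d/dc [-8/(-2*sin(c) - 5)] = -16*cos(c)/(2*sin(c) + 5)^2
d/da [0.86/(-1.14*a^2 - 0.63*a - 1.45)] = (1.9608*a + 0.5418)/(1.14*a^2 + 0.63*a + 1.45)^2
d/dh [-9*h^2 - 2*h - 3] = -18*h - 2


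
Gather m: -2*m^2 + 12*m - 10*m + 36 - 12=-2*m^2 + 2*m + 24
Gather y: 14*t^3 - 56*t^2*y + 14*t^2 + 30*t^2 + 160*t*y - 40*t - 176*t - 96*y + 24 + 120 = 14*t^3 + 44*t^2 - 216*t + y*(-56*t^2 + 160*t - 96) + 144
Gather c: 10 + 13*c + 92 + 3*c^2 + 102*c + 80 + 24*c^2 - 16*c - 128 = 27*c^2 + 99*c + 54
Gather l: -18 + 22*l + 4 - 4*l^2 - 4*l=-4*l^2 + 18*l - 14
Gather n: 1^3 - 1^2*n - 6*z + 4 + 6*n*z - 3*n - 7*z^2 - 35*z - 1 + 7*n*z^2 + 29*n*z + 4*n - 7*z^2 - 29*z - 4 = n*(7*z^2 + 35*z) - 14*z^2 - 70*z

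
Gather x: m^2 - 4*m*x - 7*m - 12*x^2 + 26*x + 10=m^2 - 7*m - 12*x^2 + x*(26 - 4*m) + 10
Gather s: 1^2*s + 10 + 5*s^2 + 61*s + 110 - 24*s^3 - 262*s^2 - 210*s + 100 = -24*s^3 - 257*s^2 - 148*s + 220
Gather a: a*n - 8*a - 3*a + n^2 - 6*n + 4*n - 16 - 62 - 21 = a*(n - 11) + n^2 - 2*n - 99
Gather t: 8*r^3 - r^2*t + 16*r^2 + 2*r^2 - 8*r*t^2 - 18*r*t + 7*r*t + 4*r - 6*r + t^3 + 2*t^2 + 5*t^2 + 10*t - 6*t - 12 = 8*r^3 + 18*r^2 - 2*r + t^3 + t^2*(7 - 8*r) + t*(-r^2 - 11*r + 4) - 12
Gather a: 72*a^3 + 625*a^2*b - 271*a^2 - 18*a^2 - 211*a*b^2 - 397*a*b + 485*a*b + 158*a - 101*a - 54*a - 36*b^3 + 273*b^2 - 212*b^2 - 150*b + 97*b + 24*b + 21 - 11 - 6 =72*a^3 + a^2*(625*b - 289) + a*(-211*b^2 + 88*b + 3) - 36*b^3 + 61*b^2 - 29*b + 4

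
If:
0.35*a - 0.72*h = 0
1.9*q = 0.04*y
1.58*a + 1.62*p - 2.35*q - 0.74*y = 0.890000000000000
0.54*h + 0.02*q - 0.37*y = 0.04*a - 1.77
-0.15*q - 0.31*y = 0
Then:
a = -7.96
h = -3.87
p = 8.31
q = 0.00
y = 0.00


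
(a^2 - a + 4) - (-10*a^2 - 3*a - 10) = 11*a^2 + 2*a + 14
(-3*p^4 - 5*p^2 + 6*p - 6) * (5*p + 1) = -15*p^5 - 3*p^4 - 25*p^3 + 25*p^2 - 24*p - 6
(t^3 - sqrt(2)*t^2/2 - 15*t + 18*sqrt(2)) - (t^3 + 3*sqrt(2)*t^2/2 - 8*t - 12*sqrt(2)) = -2*sqrt(2)*t^2 - 7*t + 30*sqrt(2)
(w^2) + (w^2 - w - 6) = 2*w^2 - w - 6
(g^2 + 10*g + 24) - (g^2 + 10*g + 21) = 3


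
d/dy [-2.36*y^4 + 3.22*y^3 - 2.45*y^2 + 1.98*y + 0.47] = -9.44*y^3 + 9.66*y^2 - 4.9*y + 1.98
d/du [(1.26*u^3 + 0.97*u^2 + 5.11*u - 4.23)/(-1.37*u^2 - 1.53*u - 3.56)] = (-1.7262*u^4 - 3.8556*u^3 - 7.9402*u^2 - 18.4966*u - 24.6635)/(1.8769*u^4 + 4.1922*u^3 + 12.0953*u^2 + 10.8936*u + 12.6736)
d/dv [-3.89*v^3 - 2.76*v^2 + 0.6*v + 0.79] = -11.67*v^2 - 5.52*v + 0.6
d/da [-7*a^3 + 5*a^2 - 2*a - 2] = -21*a^2 + 10*a - 2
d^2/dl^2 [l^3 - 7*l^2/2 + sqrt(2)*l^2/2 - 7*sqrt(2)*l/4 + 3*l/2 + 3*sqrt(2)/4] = 6*l - 7 + sqrt(2)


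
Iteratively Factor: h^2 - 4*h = (h - 4)*(h)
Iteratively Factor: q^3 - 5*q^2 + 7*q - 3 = (q - 1)*(q^2 - 4*q + 3) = (q - 1)^2*(q - 3)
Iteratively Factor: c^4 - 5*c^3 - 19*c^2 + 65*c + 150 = (c + 3)*(c^3 - 8*c^2 + 5*c + 50) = (c - 5)*(c + 3)*(c^2 - 3*c - 10) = (c - 5)*(c + 2)*(c + 3)*(c - 5)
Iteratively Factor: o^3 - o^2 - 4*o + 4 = (o + 2)*(o^2 - 3*o + 2) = (o - 2)*(o + 2)*(o - 1)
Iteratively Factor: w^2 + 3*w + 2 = (w + 1)*(w + 2)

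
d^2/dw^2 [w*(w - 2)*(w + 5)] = 6*w + 6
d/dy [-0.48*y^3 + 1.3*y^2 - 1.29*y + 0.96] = -1.44*y^2 + 2.6*y - 1.29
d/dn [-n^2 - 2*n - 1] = -2*n - 2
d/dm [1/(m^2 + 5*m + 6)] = (-2*m - 5)/(m^2 + 5*m + 6)^2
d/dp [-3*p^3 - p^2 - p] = -9*p^2 - 2*p - 1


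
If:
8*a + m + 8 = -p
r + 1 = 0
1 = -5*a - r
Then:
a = 0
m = -p - 8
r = -1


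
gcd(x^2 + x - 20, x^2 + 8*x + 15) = x + 5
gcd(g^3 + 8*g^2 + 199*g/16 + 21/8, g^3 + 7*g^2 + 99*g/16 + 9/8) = g^2 + 25*g/4 + 3/2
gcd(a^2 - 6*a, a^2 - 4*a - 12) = a - 6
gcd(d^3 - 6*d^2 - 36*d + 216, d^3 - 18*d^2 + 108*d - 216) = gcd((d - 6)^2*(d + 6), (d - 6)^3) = d^2 - 12*d + 36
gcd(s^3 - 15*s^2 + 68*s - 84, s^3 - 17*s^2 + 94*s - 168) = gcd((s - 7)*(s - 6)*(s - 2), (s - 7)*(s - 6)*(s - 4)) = s^2 - 13*s + 42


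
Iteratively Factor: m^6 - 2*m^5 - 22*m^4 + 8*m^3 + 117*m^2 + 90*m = (m - 3)*(m^5 + m^4 - 19*m^3 - 49*m^2 - 30*m) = (m - 3)*(m + 3)*(m^4 - 2*m^3 - 13*m^2 - 10*m) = (m - 5)*(m - 3)*(m + 3)*(m^3 + 3*m^2 + 2*m) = m*(m - 5)*(m - 3)*(m + 3)*(m^2 + 3*m + 2) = m*(m - 5)*(m - 3)*(m + 2)*(m + 3)*(m + 1)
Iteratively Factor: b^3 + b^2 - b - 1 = (b + 1)*(b^2 - 1) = (b - 1)*(b + 1)*(b + 1)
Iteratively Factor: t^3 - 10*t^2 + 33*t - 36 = (t - 4)*(t^2 - 6*t + 9) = (t - 4)*(t - 3)*(t - 3)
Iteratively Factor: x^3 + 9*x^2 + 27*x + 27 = (x + 3)*(x^2 + 6*x + 9) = (x + 3)^2*(x + 3)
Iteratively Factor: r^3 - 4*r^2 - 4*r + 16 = (r - 4)*(r^2 - 4) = (r - 4)*(r - 2)*(r + 2)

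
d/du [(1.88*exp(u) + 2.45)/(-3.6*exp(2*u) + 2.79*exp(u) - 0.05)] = (6.768*exp(2*u) + 17.64*exp(u) - 6.9295)*exp(u)/(12.96*exp(4*u) - 20.088*exp(3*u) + 8.1441*exp(2*u) - 0.279*exp(u) + 0.0025)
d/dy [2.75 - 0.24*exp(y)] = -0.24*exp(y)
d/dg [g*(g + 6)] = 2*g + 6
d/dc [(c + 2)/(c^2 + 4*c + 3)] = (c^2 + 4*c - 2*(c + 2)^2 + 3)/(c^2 + 4*c + 3)^2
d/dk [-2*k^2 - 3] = -4*k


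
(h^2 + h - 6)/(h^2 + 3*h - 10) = (h + 3)/(h + 5)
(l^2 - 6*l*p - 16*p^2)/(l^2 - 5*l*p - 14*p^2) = (-l + 8*p)/(-l + 7*p)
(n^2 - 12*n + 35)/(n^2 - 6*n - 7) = (n - 5)/(n + 1)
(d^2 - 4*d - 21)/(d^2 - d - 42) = (d + 3)/(d + 6)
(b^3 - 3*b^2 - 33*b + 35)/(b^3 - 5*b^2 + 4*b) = (b^2 - 2*b - 35)/(b*(b - 4))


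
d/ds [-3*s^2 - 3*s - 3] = -6*s - 3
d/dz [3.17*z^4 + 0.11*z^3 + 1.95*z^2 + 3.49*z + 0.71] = 12.68*z^3 + 0.33*z^2 + 3.9*z + 3.49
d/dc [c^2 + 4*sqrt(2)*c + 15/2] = 2*c + 4*sqrt(2)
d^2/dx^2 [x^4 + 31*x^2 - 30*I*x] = 12*x^2 + 62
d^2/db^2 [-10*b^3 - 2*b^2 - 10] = -60*b - 4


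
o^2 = o^2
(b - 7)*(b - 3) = b^2 - 10*b + 21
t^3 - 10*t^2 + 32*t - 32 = (t - 4)^2*(t - 2)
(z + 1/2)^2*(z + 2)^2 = z^4 + 5*z^3 + 33*z^2/4 + 5*z + 1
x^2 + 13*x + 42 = (x + 6)*(x + 7)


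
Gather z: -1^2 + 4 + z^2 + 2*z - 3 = z^2 + 2*z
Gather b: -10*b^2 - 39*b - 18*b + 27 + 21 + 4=-10*b^2 - 57*b + 52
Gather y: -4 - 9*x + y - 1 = -9*x + y - 5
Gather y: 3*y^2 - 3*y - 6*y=3*y^2 - 9*y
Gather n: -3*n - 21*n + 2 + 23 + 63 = 88 - 24*n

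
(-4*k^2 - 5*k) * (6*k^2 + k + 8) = -24*k^4 - 34*k^3 - 37*k^2 - 40*k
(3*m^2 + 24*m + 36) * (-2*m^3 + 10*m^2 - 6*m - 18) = -6*m^5 - 18*m^4 + 150*m^3 + 162*m^2 - 648*m - 648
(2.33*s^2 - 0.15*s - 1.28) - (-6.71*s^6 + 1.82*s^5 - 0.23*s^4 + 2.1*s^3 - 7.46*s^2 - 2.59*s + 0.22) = 6.71*s^6 - 1.82*s^5 + 0.23*s^4 - 2.1*s^3 + 9.79*s^2 + 2.44*s - 1.5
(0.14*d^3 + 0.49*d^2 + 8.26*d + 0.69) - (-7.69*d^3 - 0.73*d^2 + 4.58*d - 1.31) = 7.83*d^3 + 1.22*d^2 + 3.68*d + 2.0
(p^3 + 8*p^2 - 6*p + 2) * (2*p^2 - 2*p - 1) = 2*p^5 + 14*p^4 - 29*p^3 + 8*p^2 + 2*p - 2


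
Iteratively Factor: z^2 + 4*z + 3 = (z + 3)*(z + 1)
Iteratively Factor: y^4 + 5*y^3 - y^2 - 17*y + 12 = (y - 1)*(y^3 + 6*y^2 + 5*y - 12) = (y - 1)^2*(y^2 + 7*y + 12) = (y - 1)^2*(y + 3)*(y + 4)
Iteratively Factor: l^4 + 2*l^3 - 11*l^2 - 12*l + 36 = (l - 2)*(l^3 + 4*l^2 - 3*l - 18) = (l - 2)*(l + 3)*(l^2 + l - 6) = (l - 2)*(l + 3)^2*(l - 2)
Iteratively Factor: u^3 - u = (u + 1)*(u^2 - u) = (u - 1)*(u + 1)*(u)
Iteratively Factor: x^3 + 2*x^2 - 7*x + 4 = (x - 1)*(x^2 + 3*x - 4) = (x - 1)*(x + 4)*(x - 1)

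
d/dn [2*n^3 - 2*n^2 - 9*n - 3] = 6*n^2 - 4*n - 9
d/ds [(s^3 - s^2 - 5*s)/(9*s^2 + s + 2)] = (9*s^4 + 2*s^3 + 50*s^2 - 4*s - 10)/(81*s^4 + 18*s^3 + 37*s^2 + 4*s + 4)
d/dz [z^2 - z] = 2*z - 1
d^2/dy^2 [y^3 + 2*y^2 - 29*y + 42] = 6*y + 4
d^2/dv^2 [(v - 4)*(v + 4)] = 2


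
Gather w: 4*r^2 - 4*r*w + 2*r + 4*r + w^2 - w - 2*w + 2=4*r^2 + 6*r + w^2 + w*(-4*r - 3) + 2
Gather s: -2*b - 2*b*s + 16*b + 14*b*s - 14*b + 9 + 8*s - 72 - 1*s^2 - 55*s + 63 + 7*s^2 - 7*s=6*s^2 + s*(12*b - 54)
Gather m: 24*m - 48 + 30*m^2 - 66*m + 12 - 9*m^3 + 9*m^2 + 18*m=-9*m^3 + 39*m^2 - 24*m - 36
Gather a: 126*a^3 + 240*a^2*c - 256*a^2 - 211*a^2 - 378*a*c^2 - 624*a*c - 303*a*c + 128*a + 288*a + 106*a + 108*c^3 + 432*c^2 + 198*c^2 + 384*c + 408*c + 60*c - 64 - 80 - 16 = 126*a^3 + a^2*(240*c - 467) + a*(-378*c^2 - 927*c + 522) + 108*c^3 + 630*c^2 + 852*c - 160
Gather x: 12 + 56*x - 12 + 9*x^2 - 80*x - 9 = 9*x^2 - 24*x - 9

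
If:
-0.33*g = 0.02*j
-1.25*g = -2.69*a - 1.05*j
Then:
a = -0.418497240058578*j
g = -0.0606060606060606*j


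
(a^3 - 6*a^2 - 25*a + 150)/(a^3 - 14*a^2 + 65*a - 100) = (a^2 - a - 30)/(a^2 - 9*a + 20)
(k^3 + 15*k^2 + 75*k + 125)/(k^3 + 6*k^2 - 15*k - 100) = (k + 5)/(k - 4)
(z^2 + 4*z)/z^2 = (z + 4)/z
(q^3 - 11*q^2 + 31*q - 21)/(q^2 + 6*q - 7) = (q^2 - 10*q + 21)/(q + 7)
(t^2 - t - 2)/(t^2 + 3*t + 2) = (t - 2)/(t + 2)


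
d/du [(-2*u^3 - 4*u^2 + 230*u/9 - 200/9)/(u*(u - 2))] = 2*(-9*u^4 + 36*u^3 - 79*u^2 + 200*u - 200)/(9*u^2*(u^2 - 4*u + 4))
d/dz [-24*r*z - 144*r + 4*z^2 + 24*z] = -24*r + 8*z + 24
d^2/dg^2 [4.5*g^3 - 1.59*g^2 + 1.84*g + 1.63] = 27.0*g - 3.18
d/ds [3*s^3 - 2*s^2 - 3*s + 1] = 9*s^2 - 4*s - 3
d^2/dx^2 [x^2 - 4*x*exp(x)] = -4*x*exp(x) - 8*exp(x) + 2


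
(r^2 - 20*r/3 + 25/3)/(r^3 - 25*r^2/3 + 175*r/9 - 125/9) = 3/(3*r - 5)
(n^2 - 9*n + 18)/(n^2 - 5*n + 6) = (n - 6)/(n - 2)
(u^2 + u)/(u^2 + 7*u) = (u + 1)/(u + 7)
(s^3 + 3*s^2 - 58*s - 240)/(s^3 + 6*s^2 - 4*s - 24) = (s^2 - 3*s - 40)/(s^2 - 4)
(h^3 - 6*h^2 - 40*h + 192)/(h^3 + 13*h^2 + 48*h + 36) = (h^2 - 12*h + 32)/(h^2 + 7*h + 6)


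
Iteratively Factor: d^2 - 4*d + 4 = (d - 2)*(d - 2)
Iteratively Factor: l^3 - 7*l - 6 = (l + 2)*(l^2 - 2*l - 3) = (l + 1)*(l + 2)*(l - 3)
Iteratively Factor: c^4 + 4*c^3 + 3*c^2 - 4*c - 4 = (c - 1)*(c^3 + 5*c^2 + 8*c + 4) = (c - 1)*(c + 2)*(c^2 + 3*c + 2) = (c - 1)*(c + 2)^2*(c + 1)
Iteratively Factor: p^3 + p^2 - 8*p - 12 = (p - 3)*(p^2 + 4*p + 4) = (p - 3)*(p + 2)*(p + 2)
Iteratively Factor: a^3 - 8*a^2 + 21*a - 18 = (a - 3)*(a^2 - 5*a + 6) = (a - 3)*(a - 2)*(a - 3)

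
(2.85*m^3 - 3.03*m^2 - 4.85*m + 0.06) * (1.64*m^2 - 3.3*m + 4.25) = 4.674*m^5 - 14.3742*m^4 + 14.1575*m^3 + 3.2259*m^2 - 20.8105*m + 0.255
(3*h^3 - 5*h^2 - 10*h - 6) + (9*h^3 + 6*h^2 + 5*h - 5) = 12*h^3 + h^2 - 5*h - 11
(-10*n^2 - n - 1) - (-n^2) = -9*n^2 - n - 1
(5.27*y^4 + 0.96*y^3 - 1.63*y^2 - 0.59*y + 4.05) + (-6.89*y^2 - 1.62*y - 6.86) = 5.27*y^4 + 0.96*y^3 - 8.52*y^2 - 2.21*y - 2.81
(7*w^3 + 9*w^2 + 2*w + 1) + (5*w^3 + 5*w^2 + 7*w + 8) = 12*w^3 + 14*w^2 + 9*w + 9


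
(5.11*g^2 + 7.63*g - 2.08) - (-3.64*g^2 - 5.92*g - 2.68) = 8.75*g^2 + 13.55*g + 0.6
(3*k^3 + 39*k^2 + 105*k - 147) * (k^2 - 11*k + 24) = 3*k^5 + 6*k^4 - 252*k^3 - 366*k^2 + 4137*k - 3528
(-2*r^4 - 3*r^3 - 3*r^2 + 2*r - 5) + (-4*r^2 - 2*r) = -2*r^4 - 3*r^3 - 7*r^2 - 5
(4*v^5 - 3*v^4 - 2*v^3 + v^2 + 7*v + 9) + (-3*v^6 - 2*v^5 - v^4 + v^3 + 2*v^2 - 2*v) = -3*v^6 + 2*v^5 - 4*v^4 - v^3 + 3*v^2 + 5*v + 9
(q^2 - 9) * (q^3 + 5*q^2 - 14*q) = q^5 + 5*q^4 - 23*q^3 - 45*q^2 + 126*q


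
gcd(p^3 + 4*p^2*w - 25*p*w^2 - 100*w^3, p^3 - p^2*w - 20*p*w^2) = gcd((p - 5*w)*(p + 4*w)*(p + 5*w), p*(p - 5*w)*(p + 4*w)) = p^2 - p*w - 20*w^2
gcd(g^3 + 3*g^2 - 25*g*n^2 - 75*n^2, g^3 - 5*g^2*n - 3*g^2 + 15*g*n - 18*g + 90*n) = g^2 - 5*g*n + 3*g - 15*n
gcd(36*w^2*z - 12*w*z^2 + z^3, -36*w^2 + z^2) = -6*w + z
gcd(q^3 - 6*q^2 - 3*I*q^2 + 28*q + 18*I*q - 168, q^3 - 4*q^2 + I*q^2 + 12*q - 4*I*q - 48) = q + 4*I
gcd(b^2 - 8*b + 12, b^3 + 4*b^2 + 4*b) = 1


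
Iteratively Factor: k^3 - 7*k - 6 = (k - 3)*(k^2 + 3*k + 2) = (k - 3)*(k + 2)*(k + 1)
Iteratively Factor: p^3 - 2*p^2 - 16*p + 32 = (p + 4)*(p^2 - 6*p + 8) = (p - 4)*(p + 4)*(p - 2)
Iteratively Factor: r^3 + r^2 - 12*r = (r)*(r^2 + r - 12) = r*(r + 4)*(r - 3)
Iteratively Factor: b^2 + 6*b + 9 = (b + 3)*(b + 3)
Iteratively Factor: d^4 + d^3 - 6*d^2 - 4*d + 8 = (d - 1)*(d^3 + 2*d^2 - 4*d - 8) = (d - 1)*(d + 2)*(d^2 - 4) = (d - 2)*(d - 1)*(d + 2)*(d + 2)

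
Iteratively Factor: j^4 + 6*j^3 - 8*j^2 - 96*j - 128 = (j + 4)*(j^3 + 2*j^2 - 16*j - 32) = (j + 2)*(j + 4)*(j^2 - 16) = (j - 4)*(j + 2)*(j + 4)*(j + 4)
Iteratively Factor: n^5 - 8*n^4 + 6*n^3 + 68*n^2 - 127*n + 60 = (n + 3)*(n^4 - 11*n^3 + 39*n^2 - 49*n + 20) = (n - 1)*(n + 3)*(n^3 - 10*n^2 + 29*n - 20) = (n - 5)*(n - 1)*(n + 3)*(n^2 - 5*n + 4) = (n - 5)*(n - 4)*(n - 1)*(n + 3)*(n - 1)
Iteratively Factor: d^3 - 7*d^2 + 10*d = (d)*(d^2 - 7*d + 10) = d*(d - 2)*(d - 5)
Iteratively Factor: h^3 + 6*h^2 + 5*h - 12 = (h - 1)*(h^2 + 7*h + 12) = (h - 1)*(h + 3)*(h + 4)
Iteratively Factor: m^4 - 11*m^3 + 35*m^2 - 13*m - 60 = (m - 3)*(m^3 - 8*m^2 + 11*m + 20) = (m - 4)*(m - 3)*(m^2 - 4*m - 5) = (m - 4)*(m - 3)*(m + 1)*(m - 5)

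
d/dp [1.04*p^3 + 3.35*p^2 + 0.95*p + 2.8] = 3.12*p^2 + 6.7*p + 0.95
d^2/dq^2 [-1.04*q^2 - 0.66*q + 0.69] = -2.08000000000000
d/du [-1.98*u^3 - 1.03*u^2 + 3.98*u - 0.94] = -5.94*u^2 - 2.06*u + 3.98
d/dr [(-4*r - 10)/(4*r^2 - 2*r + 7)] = 16*(r^2 + 5*r - 3)/(16*r^4 - 16*r^3 + 60*r^2 - 28*r + 49)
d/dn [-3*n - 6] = -3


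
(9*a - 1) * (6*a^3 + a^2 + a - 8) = 54*a^4 + 3*a^3 + 8*a^2 - 73*a + 8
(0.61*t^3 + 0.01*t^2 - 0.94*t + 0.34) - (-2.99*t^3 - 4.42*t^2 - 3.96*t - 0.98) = 3.6*t^3 + 4.43*t^2 + 3.02*t + 1.32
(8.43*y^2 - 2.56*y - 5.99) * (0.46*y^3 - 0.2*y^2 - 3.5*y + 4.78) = 3.8778*y^5 - 2.8636*y^4 - 31.7484*y^3 + 50.4534*y^2 + 8.7282*y - 28.6322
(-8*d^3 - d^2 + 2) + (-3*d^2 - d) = -8*d^3 - 4*d^2 - d + 2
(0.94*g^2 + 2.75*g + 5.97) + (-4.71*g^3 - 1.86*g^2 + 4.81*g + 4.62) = -4.71*g^3 - 0.92*g^2 + 7.56*g + 10.59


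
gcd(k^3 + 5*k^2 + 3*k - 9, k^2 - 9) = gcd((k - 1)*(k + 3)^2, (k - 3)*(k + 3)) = k + 3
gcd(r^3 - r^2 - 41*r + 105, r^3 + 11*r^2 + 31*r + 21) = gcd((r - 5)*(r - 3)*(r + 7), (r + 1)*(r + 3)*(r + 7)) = r + 7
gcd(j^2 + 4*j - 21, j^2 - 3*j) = j - 3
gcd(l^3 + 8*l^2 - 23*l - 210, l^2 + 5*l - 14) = l + 7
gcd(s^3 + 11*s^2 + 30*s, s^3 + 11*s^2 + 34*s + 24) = s + 6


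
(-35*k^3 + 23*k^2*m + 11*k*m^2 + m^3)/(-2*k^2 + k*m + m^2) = (35*k^2 + 12*k*m + m^2)/(2*k + m)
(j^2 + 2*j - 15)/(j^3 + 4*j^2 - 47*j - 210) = (j - 3)/(j^2 - j - 42)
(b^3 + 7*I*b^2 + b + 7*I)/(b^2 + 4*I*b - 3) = (b^2 + 6*I*b + 7)/(b + 3*I)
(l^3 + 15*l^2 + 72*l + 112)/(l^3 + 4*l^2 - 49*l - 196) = (l + 4)/(l - 7)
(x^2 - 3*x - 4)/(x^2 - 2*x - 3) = (x - 4)/(x - 3)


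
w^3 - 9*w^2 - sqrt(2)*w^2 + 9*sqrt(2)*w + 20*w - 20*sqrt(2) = (w - 5)*(w - 4)*(w - sqrt(2))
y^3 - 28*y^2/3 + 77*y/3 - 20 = (y - 5)*(y - 3)*(y - 4/3)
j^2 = j^2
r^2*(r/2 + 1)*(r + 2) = r^4/2 + 2*r^3 + 2*r^2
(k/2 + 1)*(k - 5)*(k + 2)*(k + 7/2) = k^4/2 + 5*k^3/4 - 39*k^2/4 - 38*k - 35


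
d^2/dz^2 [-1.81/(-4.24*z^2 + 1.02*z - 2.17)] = (-65.078912*z^2 + 15.655776*z + 1.81*(8.48*z - 1.02)*(16.96*z - 2.04) - 33.306896)/(4.24*z^2 - 1.02*z + 2.17)^3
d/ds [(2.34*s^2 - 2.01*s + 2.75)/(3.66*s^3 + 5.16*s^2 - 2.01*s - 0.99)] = (-8.5644*s^4 + 14.7132*s^3 - 24.5268*s^2 - 33.0132*s + 7.5174)/(13.3956*s^6 + 37.7712*s^5 + 11.9124*s^4 - 27.99*s^3 - 6.1767*s^2 + 3.9798*s + 0.9801)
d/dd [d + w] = 1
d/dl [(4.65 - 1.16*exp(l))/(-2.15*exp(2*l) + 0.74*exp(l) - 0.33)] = (-2.494*exp(2*l) + 19.995*exp(l) - 3.0582)*exp(l)/(4.6225*exp(4*l) - 3.182*exp(3*l) + 1.9666*exp(2*l) - 0.4884*exp(l) + 0.1089)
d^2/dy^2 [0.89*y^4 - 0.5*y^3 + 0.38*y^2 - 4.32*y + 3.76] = 10.68*y^2 - 3.0*y + 0.76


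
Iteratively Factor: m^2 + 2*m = (m + 2)*(m)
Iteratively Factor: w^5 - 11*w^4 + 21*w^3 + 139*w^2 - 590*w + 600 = (w + 4)*(w^4 - 15*w^3 + 81*w^2 - 185*w + 150) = (w - 5)*(w + 4)*(w^3 - 10*w^2 + 31*w - 30) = (w - 5)*(w - 3)*(w + 4)*(w^2 - 7*w + 10) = (w - 5)^2*(w - 3)*(w + 4)*(w - 2)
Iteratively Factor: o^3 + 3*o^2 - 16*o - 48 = (o + 3)*(o^2 - 16) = (o - 4)*(o + 3)*(o + 4)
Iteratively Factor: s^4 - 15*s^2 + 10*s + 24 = (s - 2)*(s^3 + 2*s^2 - 11*s - 12) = (s - 2)*(s + 1)*(s^2 + s - 12) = (s - 3)*(s - 2)*(s + 1)*(s + 4)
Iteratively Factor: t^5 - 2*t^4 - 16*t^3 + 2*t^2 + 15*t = (t - 1)*(t^4 - t^3 - 17*t^2 - 15*t) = (t - 1)*(t + 3)*(t^3 - 4*t^2 - 5*t) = t*(t - 1)*(t + 3)*(t^2 - 4*t - 5) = t*(t - 1)*(t + 1)*(t + 3)*(t - 5)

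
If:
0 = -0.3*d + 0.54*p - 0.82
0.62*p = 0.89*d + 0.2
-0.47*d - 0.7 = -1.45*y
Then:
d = 1.36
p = 2.27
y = 0.92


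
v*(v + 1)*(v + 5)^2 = v^4 + 11*v^3 + 35*v^2 + 25*v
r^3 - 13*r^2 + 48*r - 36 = (r - 6)^2*(r - 1)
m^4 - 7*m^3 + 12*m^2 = m^2*(m - 4)*(m - 3)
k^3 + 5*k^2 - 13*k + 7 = (k - 1)^2*(k + 7)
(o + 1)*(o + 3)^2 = o^3 + 7*o^2 + 15*o + 9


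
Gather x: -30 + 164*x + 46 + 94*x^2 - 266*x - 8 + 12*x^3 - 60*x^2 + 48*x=12*x^3 + 34*x^2 - 54*x + 8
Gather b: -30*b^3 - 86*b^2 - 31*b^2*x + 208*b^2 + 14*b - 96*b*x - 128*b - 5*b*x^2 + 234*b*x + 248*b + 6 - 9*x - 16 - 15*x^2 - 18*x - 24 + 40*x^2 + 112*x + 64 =-30*b^3 + b^2*(122 - 31*x) + b*(-5*x^2 + 138*x + 134) + 25*x^2 + 85*x + 30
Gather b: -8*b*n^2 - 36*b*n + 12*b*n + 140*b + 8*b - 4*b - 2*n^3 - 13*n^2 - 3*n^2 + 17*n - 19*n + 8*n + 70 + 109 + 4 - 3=b*(-8*n^2 - 24*n + 144) - 2*n^3 - 16*n^2 + 6*n + 180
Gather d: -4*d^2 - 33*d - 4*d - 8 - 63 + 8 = -4*d^2 - 37*d - 63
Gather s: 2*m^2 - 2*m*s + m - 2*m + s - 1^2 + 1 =2*m^2 - m + s*(1 - 2*m)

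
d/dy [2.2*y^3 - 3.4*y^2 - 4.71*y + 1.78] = 6.6*y^2 - 6.8*y - 4.71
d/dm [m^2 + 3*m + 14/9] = 2*m + 3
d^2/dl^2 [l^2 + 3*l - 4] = 2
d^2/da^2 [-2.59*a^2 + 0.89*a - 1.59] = -5.18000000000000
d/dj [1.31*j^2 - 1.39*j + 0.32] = 2.62*j - 1.39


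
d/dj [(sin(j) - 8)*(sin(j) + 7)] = sin(2*j) - cos(j)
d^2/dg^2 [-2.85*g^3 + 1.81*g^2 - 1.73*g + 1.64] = 3.62 - 17.1*g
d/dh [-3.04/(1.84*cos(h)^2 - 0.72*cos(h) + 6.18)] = (2.1888 - 11.1872*cos(h))*sin(h)/(1.84*cos(h)^2 - 0.72*cos(h) + 6.18)^2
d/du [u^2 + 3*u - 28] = 2*u + 3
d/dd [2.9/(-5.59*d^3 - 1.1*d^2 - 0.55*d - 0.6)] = (48.633*d^2 + 6.38*d + 1.595)/(5.59*d^3 + 1.1*d^2 + 0.55*d + 0.6)^2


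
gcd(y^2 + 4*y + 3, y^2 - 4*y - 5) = y + 1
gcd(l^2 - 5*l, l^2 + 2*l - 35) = l - 5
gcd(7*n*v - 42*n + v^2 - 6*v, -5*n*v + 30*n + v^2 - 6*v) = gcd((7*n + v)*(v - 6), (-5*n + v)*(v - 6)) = v - 6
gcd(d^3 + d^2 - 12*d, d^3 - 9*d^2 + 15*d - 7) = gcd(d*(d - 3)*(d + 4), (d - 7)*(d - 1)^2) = 1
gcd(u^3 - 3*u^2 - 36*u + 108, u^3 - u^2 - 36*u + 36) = u^2 - 36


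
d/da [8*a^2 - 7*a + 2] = 16*a - 7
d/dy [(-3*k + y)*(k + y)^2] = (-5*k + 3*y)*(k + y)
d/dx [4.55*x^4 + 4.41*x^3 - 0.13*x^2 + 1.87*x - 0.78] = 18.2*x^3 + 13.23*x^2 - 0.26*x + 1.87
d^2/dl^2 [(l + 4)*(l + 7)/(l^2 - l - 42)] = 4*(6*l^3 + 105*l^2 + 651*l + 1253)/(l^6 - 3*l^5 - 123*l^4 + 251*l^3 + 5166*l^2 - 5292*l - 74088)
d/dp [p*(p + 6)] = 2*p + 6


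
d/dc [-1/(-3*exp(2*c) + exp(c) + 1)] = (1 - 6*exp(c))*exp(c)/(-3*exp(2*c) + exp(c) + 1)^2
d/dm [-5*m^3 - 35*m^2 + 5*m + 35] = -15*m^2 - 70*m + 5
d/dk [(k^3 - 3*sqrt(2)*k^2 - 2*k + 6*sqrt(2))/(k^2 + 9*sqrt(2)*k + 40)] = (k^4 + 18*sqrt(2)*k^3 + 68*k^2 - 252*sqrt(2)*k - 188)/(k^4 + 18*sqrt(2)*k^3 + 242*k^2 + 720*sqrt(2)*k + 1600)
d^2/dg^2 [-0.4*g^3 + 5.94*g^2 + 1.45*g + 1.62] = 11.88 - 2.4*g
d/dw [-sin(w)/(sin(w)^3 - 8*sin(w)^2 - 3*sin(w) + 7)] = (2*sin(w)^3 - 8*sin(w)^2 - 7)*cos(w)/(sin(w)^3 - 8*sin(w)^2 - 3*sin(w) + 7)^2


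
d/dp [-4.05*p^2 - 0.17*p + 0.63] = -8.1*p - 0.17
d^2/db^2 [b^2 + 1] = 2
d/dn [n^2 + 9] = 2*n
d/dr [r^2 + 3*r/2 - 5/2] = 2*r + 3/2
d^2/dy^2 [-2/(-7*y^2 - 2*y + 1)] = 4*(-49*y^2 - 14*y + 4*(7*y + 1)^2 + 7)/(7*y^2 + 2*y - 1)^3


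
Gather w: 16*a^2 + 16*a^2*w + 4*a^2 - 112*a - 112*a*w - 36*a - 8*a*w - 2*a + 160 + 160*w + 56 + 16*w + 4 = 20*a^2 - 150*a + w*(16*a^2 - 120*a + 176) + 220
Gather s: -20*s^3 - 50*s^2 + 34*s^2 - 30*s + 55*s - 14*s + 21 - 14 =-20*s^3 - 16*s^2 + 11*s + 7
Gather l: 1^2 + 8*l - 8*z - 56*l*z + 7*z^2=l*(8 - 56*z) + 7*z^2 - 8*z + 1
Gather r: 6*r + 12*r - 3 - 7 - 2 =18*r - 12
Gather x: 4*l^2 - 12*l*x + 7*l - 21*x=4*l^2 + 7*l + x*(-12*l - 21)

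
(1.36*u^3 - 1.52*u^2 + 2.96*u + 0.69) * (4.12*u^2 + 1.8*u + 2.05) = 5.6032*u^5 - 3.8144*u^4 + 12.2472*u^3 + 5.0548*u^2 + 7.31*u + 1.4145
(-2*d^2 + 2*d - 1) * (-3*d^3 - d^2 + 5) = 6*d^5 - 4*d^4 + d^3 - 9*d^2 + 10*d - 5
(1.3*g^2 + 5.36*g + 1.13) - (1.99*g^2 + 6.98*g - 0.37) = -0.69*g^2 - 1.62*g + 1.5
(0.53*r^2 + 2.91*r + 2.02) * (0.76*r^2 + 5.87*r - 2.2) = 0.4028*r^4 + 5.3227*r^3 + 17.4509*r^2 + 5.4554*r - 4.444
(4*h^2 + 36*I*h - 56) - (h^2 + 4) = 3*h^2 + 36*I*h - 60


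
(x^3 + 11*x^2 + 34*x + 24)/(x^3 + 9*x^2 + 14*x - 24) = (x + 1)/(x - 1)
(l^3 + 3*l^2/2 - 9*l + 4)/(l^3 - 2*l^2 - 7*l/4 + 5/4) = 2*(l^2 + 2*l - 8)/(2*l^2 - 3*l - 5)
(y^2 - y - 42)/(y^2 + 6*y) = (y - 7)/y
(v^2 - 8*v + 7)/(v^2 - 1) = (v - 7)/(v + 1)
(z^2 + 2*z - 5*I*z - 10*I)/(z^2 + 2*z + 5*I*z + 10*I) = (z - 5*I)/(z + 5*I)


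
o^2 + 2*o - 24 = (o - 4)*(o + 6)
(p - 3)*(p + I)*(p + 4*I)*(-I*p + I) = -I*p^4 + 5*p^3 + 4*I*p^3 - 20*p^2 + I*p^2 + 15*p - 16*I*p + 12*I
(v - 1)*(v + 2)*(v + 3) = v^3 + 4*v^2 + v - 6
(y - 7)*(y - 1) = y^2 - 8*y + 7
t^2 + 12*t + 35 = (t + 5)*(t + 7)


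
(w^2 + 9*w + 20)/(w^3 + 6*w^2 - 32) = (w + 5)/(w^2 + 2*w - 8)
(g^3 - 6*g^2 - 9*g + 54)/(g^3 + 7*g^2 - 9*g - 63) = (g - 6)/(g + 7)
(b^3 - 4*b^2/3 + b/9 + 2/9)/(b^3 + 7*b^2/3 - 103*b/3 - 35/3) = (3*b^2 - 5*b + 2)/(3*(b^2 + 2*b - 35))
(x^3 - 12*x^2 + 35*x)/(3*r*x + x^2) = (x^2 - 12*x + 35)/(3*r + x)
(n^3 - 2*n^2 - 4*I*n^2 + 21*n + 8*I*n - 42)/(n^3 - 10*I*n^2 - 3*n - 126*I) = (n - 2)/(n - 6*I)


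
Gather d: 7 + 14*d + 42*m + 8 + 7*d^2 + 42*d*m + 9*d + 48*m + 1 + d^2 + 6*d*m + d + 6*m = 8*d^2 + d*(48*m + 24) + 96*m + 16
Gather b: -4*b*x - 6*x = -4*b*x - 6*x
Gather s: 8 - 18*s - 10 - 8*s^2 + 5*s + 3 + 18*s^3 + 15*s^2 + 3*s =18*s^3 + 7*s^2 - 10*s + 1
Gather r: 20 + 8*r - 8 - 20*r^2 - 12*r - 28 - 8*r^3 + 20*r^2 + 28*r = -8*r^3 + 24*r - 16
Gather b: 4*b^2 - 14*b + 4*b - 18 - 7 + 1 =4*b^2 - 10*b - 24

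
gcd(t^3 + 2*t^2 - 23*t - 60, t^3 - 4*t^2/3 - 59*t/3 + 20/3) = t^2 - t - 20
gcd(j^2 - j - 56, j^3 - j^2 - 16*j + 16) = 1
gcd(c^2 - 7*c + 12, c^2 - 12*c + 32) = c - 4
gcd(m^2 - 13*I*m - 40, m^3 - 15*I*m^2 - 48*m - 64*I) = m - 8*I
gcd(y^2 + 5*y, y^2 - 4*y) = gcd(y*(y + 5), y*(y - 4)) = y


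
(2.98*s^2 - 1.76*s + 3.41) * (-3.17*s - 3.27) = -9.4466*s^3 - 4.1654*s^2 - 5.0545*s - 11.1507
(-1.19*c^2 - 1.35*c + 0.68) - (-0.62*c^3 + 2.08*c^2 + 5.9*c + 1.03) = 0.62*c^3 - 3.27*c^2 - 7.25*c - 0.35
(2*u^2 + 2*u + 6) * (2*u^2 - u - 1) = 4*u^4 + 2*u^3 + 8*u^2 - 8*u - 6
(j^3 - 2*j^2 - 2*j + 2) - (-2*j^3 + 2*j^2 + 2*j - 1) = 3*j^3 - 4*j^2 - 4*j + 3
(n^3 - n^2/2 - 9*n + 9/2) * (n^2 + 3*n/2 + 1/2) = n^5 + n^4 - 37*n^3/4 - 37*n^2/4 + 9*n/4 + 9/4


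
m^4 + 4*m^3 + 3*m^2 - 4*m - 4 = (m - 1)*(m + 1)*(m + 2)^2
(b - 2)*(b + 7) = b^2 + 5*b - 14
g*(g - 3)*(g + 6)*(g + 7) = g^4 + 10*g^3 + 3*g^2 - 126*g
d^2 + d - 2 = (d - 1)*(d + 2)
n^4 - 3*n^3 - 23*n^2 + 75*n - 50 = (n - 5)*(n - 2)*(n - 1)*(n + 5)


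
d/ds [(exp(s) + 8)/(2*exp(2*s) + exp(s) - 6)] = (-(exp(s) + 8)*(4*exp(s) + 1) + 2*exp(2*s) + exp(s) - 6)*exp(s)/(2*exp(2*s) + exp(s) - 6)^2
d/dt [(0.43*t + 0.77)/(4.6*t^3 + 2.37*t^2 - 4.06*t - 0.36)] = (-3.956*t^3 - 11.6451*t^2 - 3.6498*t + 2.9714)/(21.16*t^6 + 21.804*t^5 - 31.7351*t^4 - 22.5564*t^3 + 14.7772*t^2 + 2.9232*t + 0.1296)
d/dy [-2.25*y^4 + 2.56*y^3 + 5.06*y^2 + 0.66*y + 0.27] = -9.0*y^3 + 7.68*y^2 + 10.12*y + 0.66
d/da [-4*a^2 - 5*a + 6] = -8*a - 5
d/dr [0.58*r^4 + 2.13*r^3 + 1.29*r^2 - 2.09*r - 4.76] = 2.32*r^3 + 6.39*r^2 + 2.58*r - 2.09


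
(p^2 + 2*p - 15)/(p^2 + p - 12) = (p + 5)/(p + 4)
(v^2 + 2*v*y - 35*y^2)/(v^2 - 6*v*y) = (v^2 + 2*v*y - 35*y^2)/(v*(v - 6*y))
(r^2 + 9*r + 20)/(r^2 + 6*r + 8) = (r + 5)/(r + 2)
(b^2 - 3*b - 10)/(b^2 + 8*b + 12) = (b - 5)/(b + 6)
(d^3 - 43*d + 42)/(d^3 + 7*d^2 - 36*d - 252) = (d - 1)/(d + 6)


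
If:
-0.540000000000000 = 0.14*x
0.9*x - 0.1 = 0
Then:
No Solution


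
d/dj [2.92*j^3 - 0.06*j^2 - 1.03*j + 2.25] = 8.76*j^2 - 0.12*j - 1.03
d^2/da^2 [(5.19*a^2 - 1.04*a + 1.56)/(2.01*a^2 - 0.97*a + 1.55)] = (11.834478*a^3 - 59.201334*a^2 + 1.191528*a + 15.025918)/(8.120601*a^6 - 11.756691*a^5 + 24.460092*a^4 - 19.044883*a^3 + 18.86226*a^2 - 6.991275*a + 3.723875)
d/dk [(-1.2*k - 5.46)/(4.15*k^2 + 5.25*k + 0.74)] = (4.98*k^2 + 45.318*k + 27.777)/(17.2225*k^4 + 43.575*k^3 + 33.7045*k^2 + 7.77*k + 0.5476)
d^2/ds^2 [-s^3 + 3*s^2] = 6 - 6*s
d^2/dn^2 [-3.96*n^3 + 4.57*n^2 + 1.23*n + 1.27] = 9.14 - 23.76*n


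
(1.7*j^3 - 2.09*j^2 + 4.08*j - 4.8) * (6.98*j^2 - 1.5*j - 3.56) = 11.866*j^5 - 17.1382*j^4 + 25.5614*j^3 - 32.1836*j^2 - 7.3248*j + 17.088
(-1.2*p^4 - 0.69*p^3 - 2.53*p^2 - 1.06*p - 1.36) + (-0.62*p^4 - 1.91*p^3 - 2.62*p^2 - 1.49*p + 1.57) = -1.82*p^4 - 2.6*p^3 - 5.15*p^2 - 2.55*p + 0.21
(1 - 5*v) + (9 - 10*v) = 10 - 15*v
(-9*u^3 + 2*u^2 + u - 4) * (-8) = 72*u^3 - 16*u^2 - 8*u + 32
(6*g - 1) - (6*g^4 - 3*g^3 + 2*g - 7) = -6*g^4 + 3*g^3 + 4*g + 6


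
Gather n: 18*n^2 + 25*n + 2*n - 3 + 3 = 18*n^2 + 27*n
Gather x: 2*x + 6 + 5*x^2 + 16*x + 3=5*x^2 + 18*x + 9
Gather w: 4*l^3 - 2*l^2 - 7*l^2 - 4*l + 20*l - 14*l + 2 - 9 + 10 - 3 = 4*l^3 - 9*l^2 + 2*l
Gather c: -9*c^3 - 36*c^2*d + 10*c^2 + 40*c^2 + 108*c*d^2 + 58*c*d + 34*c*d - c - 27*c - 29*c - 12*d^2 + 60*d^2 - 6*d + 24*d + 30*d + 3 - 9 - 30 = -9*c^3 + c^2*(50 - 36*d) + c*(108*d^2 + 92*d - 57) + 48*d^2 + 48*d - 36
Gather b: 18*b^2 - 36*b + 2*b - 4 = 18*b^2 - 34*b - 4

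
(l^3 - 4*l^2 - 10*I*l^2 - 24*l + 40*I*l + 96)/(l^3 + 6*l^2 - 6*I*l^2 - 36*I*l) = (l^2 - 4*l*(1 + I) + 16*I)/(l*(l + 6))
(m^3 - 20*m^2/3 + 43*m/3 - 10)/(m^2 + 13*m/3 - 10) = (m^2 - 5*m + 6)/(m + 6)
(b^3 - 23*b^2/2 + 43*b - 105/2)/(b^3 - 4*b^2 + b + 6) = (b^2 - 17*b/2 + 35/2)/(b^2 - b - 2)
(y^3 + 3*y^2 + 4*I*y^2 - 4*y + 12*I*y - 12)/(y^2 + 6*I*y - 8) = (y^2 + y*(3 + 2*I) + 6*I)/(y + 4*I)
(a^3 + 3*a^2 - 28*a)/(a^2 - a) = (a^2 + 3*a - 28)/(a - 1)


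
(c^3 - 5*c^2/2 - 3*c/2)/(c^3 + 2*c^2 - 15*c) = (c + 1/2)/(c + 5)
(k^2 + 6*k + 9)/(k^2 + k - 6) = (k + 3)/(k - 2)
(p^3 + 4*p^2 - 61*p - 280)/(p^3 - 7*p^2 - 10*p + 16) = (p^2 + 12*p + 35)/(p^2 + p - 2)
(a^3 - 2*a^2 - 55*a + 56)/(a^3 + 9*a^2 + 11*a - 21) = (a - 8)/(a + 3)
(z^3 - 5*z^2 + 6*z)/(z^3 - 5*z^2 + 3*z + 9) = z*(z - 2)/(z^2 - 2*z - 3)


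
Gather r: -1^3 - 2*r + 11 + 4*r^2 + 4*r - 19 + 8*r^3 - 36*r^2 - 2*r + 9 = 8*r^3 - 32*r^2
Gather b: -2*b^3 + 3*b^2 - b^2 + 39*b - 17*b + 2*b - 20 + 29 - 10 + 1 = -2*b^3 + 2*b^2 + 24*b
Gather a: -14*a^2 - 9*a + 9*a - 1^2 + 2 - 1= -14*a^2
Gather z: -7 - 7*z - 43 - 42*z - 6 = -49*z - 56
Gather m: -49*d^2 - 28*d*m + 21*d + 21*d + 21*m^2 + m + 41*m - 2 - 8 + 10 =-49*d^2 + 42*d + 21*m^2 + m*(42 - 28*d)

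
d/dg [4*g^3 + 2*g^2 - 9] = 4*g*(3*g + 1)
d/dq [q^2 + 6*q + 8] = 2*q + 6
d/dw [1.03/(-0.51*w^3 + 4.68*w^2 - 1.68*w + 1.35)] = (1.5759*w^2 - 9.6408*w + 1.7304)/(0.51*w^3 - 4.68*w^2 + 1.68*w - 1.35)^2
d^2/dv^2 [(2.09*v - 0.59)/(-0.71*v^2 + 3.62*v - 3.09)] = (-(1.42*v - 3.62)*(2.09*v - 0.59)*(2.84*v - 7.24) + (8.9034*v - 15.9694)*(0.71*v^2 - 3.62*v + 3.09))/(0.71*v^2 - 3.62*v + 3.09)^3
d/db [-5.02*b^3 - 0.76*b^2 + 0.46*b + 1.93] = -15.06*b^2 - 1.52*b + 0.46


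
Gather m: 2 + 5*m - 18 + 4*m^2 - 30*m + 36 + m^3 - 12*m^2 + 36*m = m^3 - 8*m^2 + 11*m + 20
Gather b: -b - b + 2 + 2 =4 - 2*b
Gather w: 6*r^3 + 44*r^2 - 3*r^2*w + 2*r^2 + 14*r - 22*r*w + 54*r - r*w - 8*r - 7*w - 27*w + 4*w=6*r^3 + 46*r^2 + 60*r + w*(-3*r^2 - 23*r - 30)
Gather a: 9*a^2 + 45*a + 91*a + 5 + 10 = 9*a^2 + 136*a + 15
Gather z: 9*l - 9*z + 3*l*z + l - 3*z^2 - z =10*l - 3*z^2 + z*(3*l - 10)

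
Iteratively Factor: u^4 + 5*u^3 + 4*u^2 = (u)*(u^3 + 5*u^2 + 4*u) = u*(u + 1)*(u^2 + 4*u) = u*(u + 1)*(u + 4)*(u)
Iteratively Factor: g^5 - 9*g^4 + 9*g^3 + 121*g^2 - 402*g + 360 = (g - 3)*(g^4 - 6*g^3 - 9*g^2 + 94*g - 120) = (g - 5)*(g - 3)*(g^3 - g^2 - 14*g + 24) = (g - 5)*(g - 3)*(g + 4)*(g^2 - 5*g + 6) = (g - 5)*(g - 3)*(g - 2)*(g + 4)*(g - 3)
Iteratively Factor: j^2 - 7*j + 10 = (j - 5)*(j - 2)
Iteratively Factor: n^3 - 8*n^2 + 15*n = (n - 5)*(n^2 - 3*n) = (n - 5)*(n - 3)*(n)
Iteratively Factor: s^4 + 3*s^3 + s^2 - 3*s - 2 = (s - 1)*(s^3 + 4*s^2 + 5*s + 2) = (s - 1)*(s + 2)*(s^2 + 2*s + 1) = (s - 1)*(s + 1)*(s + 2)*(s + 1)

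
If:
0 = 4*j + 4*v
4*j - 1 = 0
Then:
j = 1/4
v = -1/4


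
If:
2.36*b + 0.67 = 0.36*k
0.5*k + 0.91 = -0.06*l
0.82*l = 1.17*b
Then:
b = -0.55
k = -1.73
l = -0.78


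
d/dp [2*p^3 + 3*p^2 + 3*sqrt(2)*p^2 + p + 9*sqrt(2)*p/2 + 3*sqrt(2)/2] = 6*p^2 + 6*p + 6*sqrt(2)*p + 1 + 9*sqrt(2)/2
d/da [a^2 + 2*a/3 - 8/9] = 2*a + 2/3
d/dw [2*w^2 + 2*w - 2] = 4*w + 2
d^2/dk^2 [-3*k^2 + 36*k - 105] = -6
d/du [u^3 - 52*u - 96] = 3*u^2 - 52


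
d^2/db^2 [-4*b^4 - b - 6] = -48*b^2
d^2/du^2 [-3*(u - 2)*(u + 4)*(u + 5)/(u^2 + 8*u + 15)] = 30/(u^3 + 9*u^2 + 27*u + 27)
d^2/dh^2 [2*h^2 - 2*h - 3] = 4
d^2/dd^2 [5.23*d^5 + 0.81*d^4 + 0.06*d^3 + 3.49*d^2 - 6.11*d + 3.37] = 104.6*d^3 + 9.72*d^2 + 0.36*d + 6.98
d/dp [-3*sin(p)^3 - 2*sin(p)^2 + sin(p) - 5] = (-9*sin(p)^2 - 4*sin(p) + 1)*cos(p)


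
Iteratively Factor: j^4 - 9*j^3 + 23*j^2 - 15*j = (j - 5)*(j^3 - 4*j^2 + 3*j) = (j - 5)*(j - 3)*(j^2 - j) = (j - 5)*(j - 3)*(j - 1)*(j)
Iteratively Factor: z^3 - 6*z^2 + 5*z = (z)*(z^2 - 6*z + 5) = z*(z - 5)*(z - 1)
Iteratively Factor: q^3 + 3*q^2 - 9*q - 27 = (q + 3)*(q^2 - 9) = (q + 3)^2*(q - 3)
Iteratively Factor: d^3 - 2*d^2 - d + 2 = (d - 2)*(d^2 - 1) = (d - 2)*(d - 1)*(d + 1)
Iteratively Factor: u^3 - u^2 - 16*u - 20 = (u + 2)*(u^2 - 3*u - 10) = (u + 2)^2*(u - 5)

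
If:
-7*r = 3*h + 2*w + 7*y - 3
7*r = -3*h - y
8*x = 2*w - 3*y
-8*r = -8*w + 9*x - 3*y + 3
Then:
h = 545*y/192 - 105/64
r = 45/64 - 87*y/64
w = 3/2 - 3*y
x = 3/8 - 9*y/8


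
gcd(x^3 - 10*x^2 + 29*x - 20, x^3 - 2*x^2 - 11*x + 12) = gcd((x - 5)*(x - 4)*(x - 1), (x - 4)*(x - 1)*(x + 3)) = x^2 - 5*x + 4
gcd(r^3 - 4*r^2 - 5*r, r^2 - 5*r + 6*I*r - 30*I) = r - 5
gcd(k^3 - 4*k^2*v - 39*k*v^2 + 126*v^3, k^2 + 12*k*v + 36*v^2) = k + 6*v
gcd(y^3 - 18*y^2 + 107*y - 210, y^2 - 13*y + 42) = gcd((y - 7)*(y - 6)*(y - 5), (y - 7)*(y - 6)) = y^2 - 13*y + 42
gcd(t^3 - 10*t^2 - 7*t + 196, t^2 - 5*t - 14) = t - 7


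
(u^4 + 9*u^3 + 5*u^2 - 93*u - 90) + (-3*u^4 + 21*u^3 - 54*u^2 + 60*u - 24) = -2*u^4 + 30*u^3 - 49*u^2 - 33*u - 114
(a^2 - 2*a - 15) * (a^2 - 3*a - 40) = a^4 - 5*a^3 - 49*a^2 + 125*a + 600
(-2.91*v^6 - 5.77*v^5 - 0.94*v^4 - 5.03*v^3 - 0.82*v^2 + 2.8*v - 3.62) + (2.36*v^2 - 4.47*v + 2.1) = -2.91*v^6 - 5.77*v^5 - 0.94*v^4 - 5.03*v^3 + 1.54*v^2 - 1.67*v - 1.52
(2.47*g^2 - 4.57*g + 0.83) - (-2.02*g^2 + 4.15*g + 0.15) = 4.49*g^2 - 8.72*g + 0.68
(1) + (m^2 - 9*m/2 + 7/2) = m^2 - 9*m/2 + 9/2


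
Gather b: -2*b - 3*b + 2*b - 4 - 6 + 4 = -3*b - 6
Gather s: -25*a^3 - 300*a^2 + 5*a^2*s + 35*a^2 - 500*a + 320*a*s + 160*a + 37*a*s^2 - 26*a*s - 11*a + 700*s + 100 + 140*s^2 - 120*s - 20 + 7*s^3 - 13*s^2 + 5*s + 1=-25*a^3 - 265*a^2 - 351*a + 7*s^3 + s^2*(37*a + 127) + s*(5*a^2 + 294*a + 585) + 81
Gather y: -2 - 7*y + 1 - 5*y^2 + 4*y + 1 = -5*y^2 - 3*y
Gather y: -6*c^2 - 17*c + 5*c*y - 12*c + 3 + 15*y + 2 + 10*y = -6*c^2 - 29*c + y*(5*c + 25) + 5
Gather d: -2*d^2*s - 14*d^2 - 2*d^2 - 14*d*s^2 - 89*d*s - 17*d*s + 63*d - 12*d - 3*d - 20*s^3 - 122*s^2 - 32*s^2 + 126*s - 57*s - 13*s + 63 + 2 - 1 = d^2*(-2*s - 16) + d*(-14*s^2 - 106*s + 48) - 20*s^3 - 154*s^2 + 56*s + 64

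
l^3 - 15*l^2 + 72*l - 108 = (l - 6)^2*(l - 3)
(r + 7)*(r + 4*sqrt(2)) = r^2 + 4*sqrt(2)*r + 7*r + 28*sqrt(2)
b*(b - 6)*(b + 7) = b^3 + b^2 - 42*b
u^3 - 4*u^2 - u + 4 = (u - 4)*(u - 1)*(u + 1)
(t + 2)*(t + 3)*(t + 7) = t^3 + 12*t^2 + 41*t + 42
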